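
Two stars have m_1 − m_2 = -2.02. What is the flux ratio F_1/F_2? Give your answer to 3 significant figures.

6.43

F_1/F_2 = 10^(−(m_1 − m_2)/2.5) = 10^(2.02/2.5) = 10^0.808 = 6.427.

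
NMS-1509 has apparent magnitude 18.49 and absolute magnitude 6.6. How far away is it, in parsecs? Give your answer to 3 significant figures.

m − M = 5 log₁₀(d/10 pc)
18.49 − (6.6) = 11.89 = 5 log₁₀(d/10)
d = 10 × 10^(11.89/5) = 10 × 10^2.378 = 2388 pc.

2.39×10^3 pc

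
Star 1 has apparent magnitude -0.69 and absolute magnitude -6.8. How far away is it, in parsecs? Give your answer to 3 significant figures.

167 pc

m − M = 5 log₁₀(d/10 pc)
-0.69 − (-6.8) = 6.11 = 5 log₁₀(d/10)
d = 10 × 10^(6.11/5) = 10 × 10^1.222 = 166.7 pc.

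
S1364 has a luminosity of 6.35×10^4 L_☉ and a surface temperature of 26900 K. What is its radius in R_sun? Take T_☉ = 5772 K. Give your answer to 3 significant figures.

11.6 R_sun

R/R_☉ = √(L/L_☉) / (T/T_☉)² = √(6.35×10^4) / (4.660)²
       = 252.0 / 21.72 = 11.60.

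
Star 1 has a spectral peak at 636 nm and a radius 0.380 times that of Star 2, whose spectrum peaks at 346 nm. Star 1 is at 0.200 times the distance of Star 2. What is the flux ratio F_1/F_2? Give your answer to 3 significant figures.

Wien's law: T_1/T_2 = λ_2/λ_1 = 346/636 = 0.5440.
L_1/L_2 = (R_1/R_2)²(T_1/T_2)⁴ = (0.380)²(0.5440)⁴ = 0.01265.
F_1/F_2 = (L_1/L_2)/(d_1/d_2)² = 0.01265/(0.200)² = 0.3162.

0.316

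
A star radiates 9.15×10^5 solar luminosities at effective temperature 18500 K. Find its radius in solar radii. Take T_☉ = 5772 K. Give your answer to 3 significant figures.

R/R_☉ = √(L/L_☉) / (T/T_☉)² = √(9.15×10^5) / (3.205)²
       = 956.6 / 10.27 = 93.12.

93.1 solar radii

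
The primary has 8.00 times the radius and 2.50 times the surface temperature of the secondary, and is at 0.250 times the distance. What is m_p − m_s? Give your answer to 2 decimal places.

L_p/L_s = (8.00)²(2.50)⁴ = 2500.
F_p/F_s = (L_p/L_s)/(d_p/d_s)² = 2500/0.06250 = 4.000×10^4.
m_p − m_s = −2.5 log₁₀(4.000×10^4) = -11.51.

-11.51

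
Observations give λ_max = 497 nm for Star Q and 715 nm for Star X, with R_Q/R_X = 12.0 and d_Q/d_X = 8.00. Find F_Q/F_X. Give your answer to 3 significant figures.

9.64

Wien's law: T_Q/T_X = λ_X/λ_Q = 715/497 = 1.439.
L_Q/L_X = (R_Q/R_X)²(T_Q/T_X)⁴ = (12.0)²(1.439)⁴ = 616.8.
F_Q/F_X = (L_Q/L_X)/(d_Q/d_X)² = 616.8/(8.00)² = 9.638.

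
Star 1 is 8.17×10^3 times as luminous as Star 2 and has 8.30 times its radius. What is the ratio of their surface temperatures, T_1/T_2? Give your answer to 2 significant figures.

3.3

L ∝ R²T⁴ gives T ∝ (L/R²)^(1/4), so
T_1/T_2 = (8.17×10^3 / 8.30²)^(1/4) = (118.6)^(1/4) = 3.300.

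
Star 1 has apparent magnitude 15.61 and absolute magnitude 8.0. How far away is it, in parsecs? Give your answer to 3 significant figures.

m − M = 5 log₁₀(d/10 pc)
15.61 − (8.0) = 7.61 = 5 log₁₀(d/10)
d = 10 × 10^(7.61/5) = 10 × 10^1.522 = 332.7 pc.

333 pc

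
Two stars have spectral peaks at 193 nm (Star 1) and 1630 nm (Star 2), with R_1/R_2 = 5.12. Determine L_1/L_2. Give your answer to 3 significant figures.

1.33×10^5

Wien's law gives T ∝ 1/λ_max, so T_1/T_2 = λ_2/λ_1 = 1630/193 = 8.446.
Then L ∝ R²T⁴ gives L_1/L_2 = (5.12)² × (8.446)⁴ = 26.21 × 5088 = 1.334×10^5.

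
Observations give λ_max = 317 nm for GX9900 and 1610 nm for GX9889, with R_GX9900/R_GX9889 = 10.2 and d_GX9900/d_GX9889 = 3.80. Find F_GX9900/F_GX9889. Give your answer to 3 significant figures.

Wien's law: T_GX9900/T_GX9889 = λ_GX9889/λ_GX9900 = 1610/317 = 5.079.
L_GX9900/L_GX9889 = (R_GX9900/R_GX9889)²(T_GX9900/T_GX9889)⁴ = (10.2)²(5.079)⁴ = 6.923×10^4.
F_GX9900/F_GX9889 = (L_GX9900/L_GX9889)/(d_GX9900/d_GX9889)² = 6.923×10^4/(3.80)² = 4794.

4.79×10^3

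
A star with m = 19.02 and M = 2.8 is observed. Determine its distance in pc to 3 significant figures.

1.75×10^4 pc

m − M = 5 log₁₀(d/10 pc)
19.02 − (2.8) = 16.22 = 5 log₁₀(d/10)
d = 10 × 10^(16.22/5) = 10 × 10^3.244 = 1.754×10^4 pc.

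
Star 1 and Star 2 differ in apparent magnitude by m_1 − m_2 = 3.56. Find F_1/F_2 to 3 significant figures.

F_1/F_2 = 10^(−(m_1 − m_2)/2.5) = 10^(-3.56/2.5) = 10^-1.424 = 0.03767.

0.0377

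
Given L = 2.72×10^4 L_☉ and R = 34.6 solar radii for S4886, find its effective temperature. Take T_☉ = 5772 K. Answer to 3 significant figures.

T/T_☉ = (L/L_☉)^(1/4) / (R/R_☉)^(1/2)
T = 5772 × (2.72×10^4)^(1/4) / √(34.6) = 5772 × 12.84 / 5.882 = 1.260×10^4 K.

1.26×10^4 K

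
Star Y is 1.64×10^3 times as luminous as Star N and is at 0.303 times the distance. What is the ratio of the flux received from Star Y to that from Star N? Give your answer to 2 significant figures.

1.8×10^4

F = L/(4πd²), so F_Y/F_N = (L_Y/L_N) / (d_Y/d_N)²
= 1.64×10^3 / (0.303)² = 1.64×10^3 / 0.09181 = 1.786×10^4.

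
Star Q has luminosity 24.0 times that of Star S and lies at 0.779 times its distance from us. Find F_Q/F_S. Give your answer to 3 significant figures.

F = L/(4πd²), so F_Q/F_S = (L_Q/L_S) / (d_Q/d_S)²
= 24.0 / (0.779)² = 24.0 / 0.6068 = 39.55.

39.5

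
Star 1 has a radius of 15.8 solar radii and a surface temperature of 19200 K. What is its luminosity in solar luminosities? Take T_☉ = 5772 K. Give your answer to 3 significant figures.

L/L_☉ = (R/R_☉)² (T/T_☉)⁴ = (15.8)² × (19200/5772)⁴
       = 249.6 × (3.326)⁴ = 249.6 × 122.4 = 3.056×10^4.

3.06×10^4 solar luminosities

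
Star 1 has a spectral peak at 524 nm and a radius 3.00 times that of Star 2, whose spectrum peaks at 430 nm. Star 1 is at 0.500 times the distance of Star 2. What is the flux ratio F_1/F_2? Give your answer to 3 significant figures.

Wien's law: T_1/T_2 = λ_2/λ_1 = 430/524 = 0.8206.
L_1/L_2 = (R_1/R_2)²(T_1/T_2)⁴ = (3.00)²(0.8206)⁴ = 4.081.
F_1/F_2 = (L_1/L_2)/(d_1/d_2)² = 4.081/(0.500)² = 16.32.

16.3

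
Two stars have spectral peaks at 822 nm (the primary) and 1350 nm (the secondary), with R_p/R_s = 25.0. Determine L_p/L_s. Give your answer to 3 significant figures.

Wien's law gives T ∝ 1/λ_max, so T_p/T_s = λ_s/λ_p = 1350/822 = 1.642.
Then L ∝ R²T⁴ gives L_p/L_s = (25.0)² × (1.642)⁴ = 625.0 × 7.275 = 4547.

4.55×10^3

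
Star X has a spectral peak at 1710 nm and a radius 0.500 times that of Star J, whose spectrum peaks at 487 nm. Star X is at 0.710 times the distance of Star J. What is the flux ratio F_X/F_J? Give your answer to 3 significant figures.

0.00326

Wien's law: T_X/T_J = λ_J/λ_X = 487/1710 = 0.2848.
L_X/L_J = (R_X/R_J)²(T_X/T_J)⁴ = (0.500)²(0.2848)⁴ = 0.001645.
F_X/F_J = (L_X/L_J)/(d_X/d_J)² = 0.001645/(0.710)² = 0.003263.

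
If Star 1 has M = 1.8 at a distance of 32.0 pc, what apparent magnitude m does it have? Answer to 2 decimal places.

4.33

m = M + 5 log₁₀(d/10 pc) = 1.8 + 5 log₁₀(32.0/10)
  = 1.8 + 5 × 0.505 = 1.8 + 2.53 = 4.33.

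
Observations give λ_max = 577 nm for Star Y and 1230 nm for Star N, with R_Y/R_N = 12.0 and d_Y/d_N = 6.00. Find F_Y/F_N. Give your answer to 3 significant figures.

82.6

Wien's law: T_Y/T_N = λ_N/λ_Y = 1230/577 = 2.132.
L_Y/L_N = (R_Y/R_N)²(T_Y/T_N)⁴ = (12.0)²(2.132)⁴ = 2974.
F_Y/F_N = (L_Y/L_N)/(d_Y/d_N)² = 2974/(6.00)² = 82.60.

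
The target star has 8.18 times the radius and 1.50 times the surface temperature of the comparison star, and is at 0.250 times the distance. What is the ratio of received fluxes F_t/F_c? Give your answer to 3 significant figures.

5.42×10^3

L_t/L_c = (R_t/R_c)²(T_t/T_c)⁴ = (8.18)² × (1.50)⁴ = 338.7.
F_t/F_c = (L_t/L_c)/(d_t/d_c)² = 338.7 / (0.250)² = 5420.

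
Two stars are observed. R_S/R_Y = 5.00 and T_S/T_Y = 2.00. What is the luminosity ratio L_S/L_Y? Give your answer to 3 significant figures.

400

From the Stefan–Boltzmann law, L ∝ R²T⁴, so
L_S/L_Y = (R_S/R_Y)² (T_S/T_Y)⁴ = (5.00)² × (2.00)⁴ = 25.00 × 16.00 = 400.0.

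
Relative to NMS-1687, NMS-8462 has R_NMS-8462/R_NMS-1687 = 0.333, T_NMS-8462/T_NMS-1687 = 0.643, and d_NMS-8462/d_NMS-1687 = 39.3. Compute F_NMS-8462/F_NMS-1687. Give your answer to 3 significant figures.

1.23×10^-5

L_NMS-8462/L_NMS-1687 = (R_NMS-8462/R_NMS-1687)²(T_NMS-8462/T_NMS-1687)⁴ = (0.333)² × (0.643)⁴ = 0.01896.
F_NMS-8462/F_NMS-1687 = (L_NMS-8462/L_NMS-1687)/(d_NMS-8462/d_NMS-1687)² = 0.01896 / (39.3)² = 1.227×10^-5.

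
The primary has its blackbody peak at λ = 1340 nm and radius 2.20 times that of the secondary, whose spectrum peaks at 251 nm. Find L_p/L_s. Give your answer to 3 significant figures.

0.00596

Wien's law gives T ∝ 1/λ_max, so T_p/T_s = λ_s/λ_p = 251/1340 = 0.1873.
Then L ∝ R²T⁴ gives L_p/L_s = (2.20)² × (0.1873)⁴ = 4.840 × 0.001231 = 0.005958.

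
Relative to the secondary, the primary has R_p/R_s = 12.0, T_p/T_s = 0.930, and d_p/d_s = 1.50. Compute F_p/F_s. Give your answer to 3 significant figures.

47.9

L_p/L_s = (R_p/R_s)²(T_p/T_s)⁴ = (12.0)² × (0.930)⁴ = 107.7.
F_p/F_s = (L_p/L_s)/(d_p/d_s)² = 107.7 / (1.50)² = 47.88.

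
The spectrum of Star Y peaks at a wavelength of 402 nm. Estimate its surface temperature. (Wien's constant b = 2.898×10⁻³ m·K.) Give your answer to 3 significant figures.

7.21×10^3 K

T = b/λ_max = 2.898×10⁻³ / (402×10⁻⁹) = 7209 K.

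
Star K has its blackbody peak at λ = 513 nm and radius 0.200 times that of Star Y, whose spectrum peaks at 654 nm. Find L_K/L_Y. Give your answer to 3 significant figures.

Wien's law gives T ∝ 1/λ_max, so T_K/T_Y = λ_Y/λ_K = 654/513 = 1.275.
Then L ∝ R²T⁴ gives L_K/L_Y = (0.200)² × (1.275)⁴ = 0.04000 × 2.641 = 0.1057.

0.106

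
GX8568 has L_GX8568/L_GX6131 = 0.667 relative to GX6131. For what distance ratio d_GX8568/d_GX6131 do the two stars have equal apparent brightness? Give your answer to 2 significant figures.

Equal flux requires L_GX8568/d_GX8568² = L_GX6131/d_GX6131², so d_GX8568/d_GX6131 = √(L_GX8568/L_GX6131)
= √(0.667) = 0.8167.

0.82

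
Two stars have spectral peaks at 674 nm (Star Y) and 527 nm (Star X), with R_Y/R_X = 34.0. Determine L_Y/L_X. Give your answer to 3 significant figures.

Wien's law gives T ∝ 1/λ_max, so T_Y/T_X = λ_X/λ_Y = 527/674 = 0.7819.
Then L ∝ R²T⁴ gives L_Y/L_X = (34.0)² × (0.7819)⁴ = 1156 × 0.3738 = 432.1.

432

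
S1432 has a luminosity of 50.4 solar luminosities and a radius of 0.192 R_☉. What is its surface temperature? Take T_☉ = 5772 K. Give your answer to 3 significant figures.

3.51×10^4 K

T/T_☉ = (L/L_☉)^(1/4) / (R/R_☉)^(1/2)
T = 5772 × (50.4)^(1/4) / √(0.192) = 5772 × 2.664 / 0.4382 = 3.510×10^4 K.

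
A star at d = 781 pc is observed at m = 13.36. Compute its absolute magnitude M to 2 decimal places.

3.90

M = m − 5 log₁₀(d/10 pc) = 13.36 − 5 log₁₀(781/10)
  = 13.36 − 5 × 1.893 = 13.36 − 9.46 = 3.90.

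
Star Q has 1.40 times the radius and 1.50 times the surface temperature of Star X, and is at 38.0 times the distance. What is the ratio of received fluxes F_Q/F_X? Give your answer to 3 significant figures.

L_Q/L_X = (R_Q/R_X)²(T_Q/T_X)⁴ = (1.40)² × (1.50)⁴ = 9.922.
F_Q/F_X = (L_Q/L_X)/(d_Q/d_X)² = 9.922 / (38.0)² = 0.006872.

0.00687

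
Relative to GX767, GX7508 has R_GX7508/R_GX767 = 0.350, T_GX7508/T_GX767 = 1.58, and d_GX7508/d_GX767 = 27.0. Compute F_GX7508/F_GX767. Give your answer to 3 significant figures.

L_GX7508/L_GX767 = (R_GX7508/R_GX767)²(T_GX7508/T_GX767)⁴ = (0.350)² × (1.58)⁴ = 0.7634.
F_GX7508/F_GX767 = (L_GX7508/L_GX767)/(d_GX7508/d_GX767)² = 0.7634 / (27.0)² = 0.001047.

0.00105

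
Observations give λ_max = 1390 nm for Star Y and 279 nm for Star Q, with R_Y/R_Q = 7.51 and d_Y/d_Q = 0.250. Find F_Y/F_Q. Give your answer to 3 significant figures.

Wien's law: T_Y/T_Q = λ_Q/λ_Y = 279/1390 = 0.2007.
L_Y/L_Q = (R_Y/R_Q)²(T_Y/T_Q)⁴ = (7.51)²(0.2007)⁴ = 0.09155.
F_Y/F_Q = (L_Y/L_Q)/(d_Y/d_Q)² = 0.09155/(0.250)² = 1.465.

1.46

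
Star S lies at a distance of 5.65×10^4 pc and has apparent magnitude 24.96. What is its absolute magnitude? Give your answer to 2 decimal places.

M = m − 5 log₁₀(d/10 pc) = 24.96 − 5 log₁₀(5.65×10^4/10)
  = 24.96 − 5 × 3.752 = 24.96 − 18.76 = 6.20.

6.20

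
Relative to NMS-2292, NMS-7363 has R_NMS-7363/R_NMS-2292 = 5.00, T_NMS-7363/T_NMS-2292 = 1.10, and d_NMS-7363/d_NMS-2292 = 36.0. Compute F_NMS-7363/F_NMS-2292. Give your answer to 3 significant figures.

0.0282

L_NMS-7363/L_NMS-2292 = (R_NMS-7363/R_NMS-2292)²(T_NMS-7363/T_NMS-2292)⁴ = (5.00)² × (1.10)⁴ = 36.60.
F_NMS-7363/F_NMS-2292 = (L_NMS-7363/L_NMS-2292)/(d_NMS-7363/d_NMS-2292)² = 36.60 / (36.0)² = 0.02824.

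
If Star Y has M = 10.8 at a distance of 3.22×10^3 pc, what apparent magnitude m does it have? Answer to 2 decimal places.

23.34

m = M + 5 log₁₀(d/10 pc) = 10.8 + 5 log₁₀(3.22×10^3/10)
  = 10.8 + 5 × 2.508 = 10.8 + 12.54 = 23.34.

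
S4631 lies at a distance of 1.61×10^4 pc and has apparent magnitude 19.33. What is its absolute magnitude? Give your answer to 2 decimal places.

M = m − 5 log₁₀(d/10 pc) = 19.33 − 5 log₁₀(1.61×10^4/10)
  = 19.33 − 5 × 3.207 = 19.33 − 16.03 = 3.30.

3.30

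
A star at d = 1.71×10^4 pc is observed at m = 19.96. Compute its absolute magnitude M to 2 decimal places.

M = m − 5 log₁₀(d/10 pc) = 19.96 − 5 log₁₀(1.71×10^4/10)
  = 19.96 − 5 × 3.233 = 19.96 − 16.16 = 3.80.

3.80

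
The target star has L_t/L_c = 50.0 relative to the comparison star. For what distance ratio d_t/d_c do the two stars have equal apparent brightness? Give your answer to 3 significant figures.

7.07

Equal flux requires L_t/d_t² = L_c/d_c², so d_t/d_c = √(L_t/L_c)
= √(50.0) = 7.071.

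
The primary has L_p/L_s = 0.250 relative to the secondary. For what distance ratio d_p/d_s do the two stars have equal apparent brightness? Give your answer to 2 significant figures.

Equal flux requires L_p/d_p² = L_s/d_s², so d_p/d_s = √(L_p/L_s)
= √(0.250) = 0.5000.

0.50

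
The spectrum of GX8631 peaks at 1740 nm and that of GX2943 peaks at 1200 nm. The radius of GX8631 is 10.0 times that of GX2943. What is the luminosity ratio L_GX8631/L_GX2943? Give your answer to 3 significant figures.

Wien's law gives T ∝ 1/λ_max, so T_GX8631/T_GX2943 = λ_GX2943/λ_GX8631 = 1200/1740 = 0.6897.
Then L ∝ R²T⁴ gives L_GX8631/L_GX2943 = (10.0)² × (0.6897)⁴ = 100.0 × 0.2262 = 22.62.

22.6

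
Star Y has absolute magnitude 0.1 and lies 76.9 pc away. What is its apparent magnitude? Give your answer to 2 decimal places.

m = M + 5 log₁₀(d/10 pc) = 0.1 + 5 log₁₀(76.9/10)
  = 0.1 + 5 × 0.886 = 0.1 + 4.43 = 4.53.

4.53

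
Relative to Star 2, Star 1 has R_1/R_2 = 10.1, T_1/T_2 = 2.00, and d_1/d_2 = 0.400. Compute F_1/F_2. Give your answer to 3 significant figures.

L_1/L_2 = (R_1/R_2)²(T_1/T_2)⁴ = (10.1)² × (2.00)⁴ = 1632.
F_1/F_2 = (L_1/L_2)/(d_1/d_2)² = 1632 / (0.400)² = 1.020×10^4.

1.02×10^4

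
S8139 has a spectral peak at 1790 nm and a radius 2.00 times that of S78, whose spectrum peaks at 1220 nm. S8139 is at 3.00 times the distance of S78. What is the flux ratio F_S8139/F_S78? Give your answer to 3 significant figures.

Wien's law: T_S8139/T_S78 = λ_S78/λ_S8139 = 1220/1790 = 0.6816.
L_S8139/L_S78 = (R_S8139/R_S78)²(T_S8139/T_S78)⁴ = (2.00)²(0.6816)⁴ = 0.8632.
F_S8139/F_S78 = (L_S8139/L_S78)/(d_S8139/d_S78)² = 0.8632/(3.00)² = 0.09591.

0.0959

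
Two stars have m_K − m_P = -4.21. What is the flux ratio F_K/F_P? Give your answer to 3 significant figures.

F_K/F_P = 10^(−(m_K − m_P)/2.5) = 10^(4.21/2.5) = 10^1.684 = 48.31.

48.3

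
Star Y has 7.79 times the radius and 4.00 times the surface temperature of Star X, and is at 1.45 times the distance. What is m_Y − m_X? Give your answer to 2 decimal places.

-9.67

L_Y/L_X = (7.79)²(4.00)⁴ = 1.554×10^4.
F_Y/F_X = (L_Y/L_X)/(d_Y/d_X)² = 1.554×10^4/2.103 = 7389.
m_Y − m_X = −2.5 log₁₀(7389) = -9.67.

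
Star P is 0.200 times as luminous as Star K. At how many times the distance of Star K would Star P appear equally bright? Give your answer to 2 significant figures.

Equal flux requires L_P/d_P² = L_K/d_K², so d_P/d_K = √(L_P/L_K)
= √(0.200) = 0.4472.

0.45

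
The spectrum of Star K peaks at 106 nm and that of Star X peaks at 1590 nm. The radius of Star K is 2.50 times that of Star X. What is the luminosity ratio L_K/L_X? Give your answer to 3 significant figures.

3.16×10^5

Wien's law gives T ∝ 1/λ_max, so T_K/T_X = λ_X/λ_K = 1590/106 = 15.00.
Then L ∝ R²T⁴ gives L_K/L_X = (2.50)² × (15.00)⁴ = 6.250 × 5.062×10^4 = 3.164×10^5.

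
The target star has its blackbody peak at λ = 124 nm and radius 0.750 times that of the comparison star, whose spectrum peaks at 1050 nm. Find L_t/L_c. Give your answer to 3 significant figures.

2.89×10^3

Wien's law gives T ∝ 1/λ_max, so T_t/T_c = λ_c/λ_t = 1050/124 = 8.468.
Then L ∝ R²T⁴ gives L_t/L_c = (0.750)² × (8.468)⁴ = 0.5625 × 5141 = 2892.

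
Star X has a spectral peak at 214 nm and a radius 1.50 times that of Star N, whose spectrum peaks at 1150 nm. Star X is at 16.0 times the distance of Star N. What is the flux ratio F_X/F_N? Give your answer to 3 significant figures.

7.33

Wien's law: T_X/T_N = λ_N/λ_X = 1150/214 = 5.374.
L_X/L_N = (R_X/R_N)²(T_X/T_N)⁴ = (1.50)²(5.374)⁴ = 1876.
F_X/F_N = (L_X/L_N)/(d_X/d_N)² = 1876/(16.0)² = 7.330.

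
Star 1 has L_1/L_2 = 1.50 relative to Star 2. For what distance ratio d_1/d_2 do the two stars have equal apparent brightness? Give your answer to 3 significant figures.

1.22

Equal flux requires L_1/d_1² = L_2/d_2², so d_1/d_2 = √(L_1/L_2)
= √(1.50) = 1.225.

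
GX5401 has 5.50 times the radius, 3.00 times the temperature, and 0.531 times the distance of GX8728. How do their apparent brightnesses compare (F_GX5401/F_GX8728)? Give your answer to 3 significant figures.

8.69×10^3

L_GX5401/L_GX8728 = (R_GX5401/R_GX8728)²(T_GX5401/T_GX8728)⁴ = (5.50)² × (3.00)⁴ = 2450.
F_GX5401/F_GX8728 = (L_GX5401/L_GX8728)/(d_GX5401/d_GX8728)² = 2450 / (0.531)² = 8690.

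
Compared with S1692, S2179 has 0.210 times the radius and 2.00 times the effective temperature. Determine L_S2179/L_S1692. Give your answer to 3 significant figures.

From the Stefan–Boltzmann law, L ∝ R²T⁴, so
L_S2179/L_S1692 = (R_S2179/R_S1692)² (T_S2179/T_S1692)⁴ = (0.210)² × (2.00)⁴ = 0.04410 × 16.00 = 0.7056.

0.706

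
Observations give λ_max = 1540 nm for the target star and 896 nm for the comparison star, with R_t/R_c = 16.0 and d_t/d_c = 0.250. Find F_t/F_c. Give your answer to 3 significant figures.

469

Wien's law: T_t/T_c = λ_c/λ_t = 896/1540 = 0.5818.
L_t/L_c = (R_t/R_c)²(T_t/T_c)⁴ = (16.0)²(0.5818)⁴ = 29.34.
F_t/F_c = (L_t/L_c)/(d_t/d_c)² = 29.34/(0.250)² = 469.4.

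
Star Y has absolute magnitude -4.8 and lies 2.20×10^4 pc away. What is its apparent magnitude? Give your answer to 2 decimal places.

11.91

m = M + 5 log₁₀(d/10 pc) = -4.8 + 5 log₁₀(2.20×10^4/10)
  = -4.8 + 5 × 3.342 = -4.8 + 16.71 = 11.91.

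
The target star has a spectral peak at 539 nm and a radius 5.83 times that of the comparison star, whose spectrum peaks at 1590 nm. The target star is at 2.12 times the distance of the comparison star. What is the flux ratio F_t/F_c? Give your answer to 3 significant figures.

573

Wien's law: T_t/T_c = λ_c/λ_t = 1590/539 = 2.950.
L_t/L_c = (R_t/R_c)²(T_t/T_c)⁴ = (5.83)²(2.950)⁴ = 2574.
F_t/F_c = (L_t/L_c)/(d_t/d_c)² = 2574/(2.12)² = 572.7.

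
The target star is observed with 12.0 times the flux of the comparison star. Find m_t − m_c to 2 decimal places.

-2.70

m_t − m_c = −2.5 log₁₀(F_t/F_c) = −2.5 log₁₀(12.0) = −2.5 × (1.079) = -2.698.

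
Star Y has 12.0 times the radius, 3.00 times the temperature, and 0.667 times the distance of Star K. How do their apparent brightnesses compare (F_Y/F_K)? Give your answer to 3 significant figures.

L_Y/L_K = (R_Y/R_K)²(T_Y/T_K)⁴ = (12.0)² × (3.00)⁴ = 1.166×10^4.
F_Y/F_K = (L_Y/L_K)/(d_Y/d_K)² = 1.166×10^4 / (0.667)² = 2.622×10^4.

2.62×10^4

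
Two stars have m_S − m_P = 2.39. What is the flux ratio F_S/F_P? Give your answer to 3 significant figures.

F_S/F_P = 10^(−(m_S − m_P)/2.5) = 10^(-2.39/2.5) = 10^-0.956 = 0.1107.

0.111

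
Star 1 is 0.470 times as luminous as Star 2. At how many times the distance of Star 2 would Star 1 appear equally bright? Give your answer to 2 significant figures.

Equal flux requires L_1/d_1² = L_2/d_2², so d_1/d_2 = √(L_1/L_2)
= √(0.470) = 0.6856.

0.69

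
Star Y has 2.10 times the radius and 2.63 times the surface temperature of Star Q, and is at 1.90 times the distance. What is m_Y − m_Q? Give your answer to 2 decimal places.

-4.42

L_Y/L_Q = (2.10)²(2.63)⁴ = 211.0.
F_Y/F_Q = (L_Y/L_Q)/(d_Y/d_Q)² = 211.0/3.610 = 58.45.
m_Y − m_Q = −2.5 log₁₀(58.45) = -4.42.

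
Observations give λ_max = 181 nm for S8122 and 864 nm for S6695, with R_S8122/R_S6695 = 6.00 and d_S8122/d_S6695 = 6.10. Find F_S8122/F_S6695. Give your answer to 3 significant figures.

Wien's law: T_S8122/T_S6695 = λ_S6695/λ_S8122 = 864/181 = 4.773.
L_S8122/L_S6695 = (R_S8122/R_S6695)²(T_S8122/T_S6695)⁴ = (6.00)²(4.773)⁴ = 1.869×10^4.
F_S8122/F_S6695 = (L_S8122/L_S6695)/(d_S8122/d_S6695)² = 1.869×10^4/(6.10)² = 502.3.

502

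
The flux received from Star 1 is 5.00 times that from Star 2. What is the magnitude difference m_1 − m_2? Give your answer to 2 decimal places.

m_1 − m_2 = −2.5 log₁₀(F_1/F_2) = −2.5 log₁₀(5.00) = −2.5 × (0.699) = -1.747.

-1.75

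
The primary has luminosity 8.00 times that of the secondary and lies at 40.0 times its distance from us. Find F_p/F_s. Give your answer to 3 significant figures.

0.00500

F = L/(4πd²), so F_p/F_s = (L_p/L_s) / (d_p/d_s)²
= 8.00 / (40.0)² = 8.00 / 1600 = 0.005000.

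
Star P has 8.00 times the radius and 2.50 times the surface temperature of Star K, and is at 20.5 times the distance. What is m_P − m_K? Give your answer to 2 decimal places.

L_P/L_K = (8.00)²(2.50)⁴ = 2500.
F_P/F_K = (L_P/L_K)/(d_P/d_K)² = 2500/420.2 = 5.949.
m_P − m_K = −2.5 log₁₀(5.949) = -1.94.

-1.94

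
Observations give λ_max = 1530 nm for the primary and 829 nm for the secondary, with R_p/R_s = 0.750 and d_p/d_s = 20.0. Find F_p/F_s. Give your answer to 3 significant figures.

Wien's law: T_p/T_s = λ_s/λ_p = 829/1530 = 0.5418.
L_p/L_s = (R_p/R_s)²(T_p/T_s)⁴ = (0.750)²(0.5418)⁴ = 0.04848.
F_p/F_s = (L_p/L_s)/(d_p/d_s)² = 0.04848/(20.0)² = 1.212×10^-4.

1.21×10^-4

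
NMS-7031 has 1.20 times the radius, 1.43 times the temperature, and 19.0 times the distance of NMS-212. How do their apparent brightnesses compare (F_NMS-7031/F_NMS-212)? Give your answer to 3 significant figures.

0.0167

L_NMS-7031/L_NMS-212 = (R_NMS-7031/R_NMS-212)²(T_NMS-7031/T_NMS-212)⁴ = (1.20)² × (1.43)⁴ = 6.022.
F_NMS-7031/F_NMS-212 = (L_NMS-7031/L_NMS-212)/(d_NMS-7031/d_NMS-212)² = 6.022 / (19.0)² = 0.01668.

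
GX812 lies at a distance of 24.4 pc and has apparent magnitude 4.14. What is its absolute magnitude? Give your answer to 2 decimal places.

M = m − 5 log₁₀(d/10 pc) = 4.14 − 5 log₁₀(24.4/10)
  = 4.14 − 5 × 0.387 = 4.14 − 1.94 = 2.20.

2.20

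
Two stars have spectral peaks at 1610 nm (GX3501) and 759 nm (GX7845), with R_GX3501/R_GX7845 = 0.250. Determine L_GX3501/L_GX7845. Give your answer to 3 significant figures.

0.00309

Wien's law gives T ∝ 1/λ_max, so T_GX3501/T_GX7845 = λ_GX7845/λ_GX3501 = 759/1610 = 0.4714.
Then L ∝ R²T⁴ gives L_GX3501/L_GX7845 = (0.250)² × (0.4714)⁴ = 0.06250 × 0.04939 = 0.003087.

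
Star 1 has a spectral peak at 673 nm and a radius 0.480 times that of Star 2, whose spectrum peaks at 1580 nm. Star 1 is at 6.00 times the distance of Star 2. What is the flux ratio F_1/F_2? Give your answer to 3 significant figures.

0.194

Wien's law: T_1/T_2 = λ_2/λ_1 = 1580/673 = 2.348.
L_1/L_2 = (R_1/R_2)²(T_1/T_2)⁴ = (0.480)²(2.348)⁴ = 6.999.
F_1/F_2 = (L_1/L_2)/(d_1/d_2)² = 6.999/(6.00)² = 0.1944.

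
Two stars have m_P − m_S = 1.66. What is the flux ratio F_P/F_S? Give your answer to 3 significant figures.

0.217

F_P/F_S = 10^(−(m_P − m_S)/2.5) = 10^(-1.66/2.5) = 10^-0.664 = 0.2168.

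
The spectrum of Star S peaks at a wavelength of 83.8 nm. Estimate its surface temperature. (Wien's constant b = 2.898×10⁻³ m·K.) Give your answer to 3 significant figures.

3.46×10^4 K

T = b/λ_max = 2.898×10⁻³ / (83.8×10⁻⁹) = 3.458×10^4 K.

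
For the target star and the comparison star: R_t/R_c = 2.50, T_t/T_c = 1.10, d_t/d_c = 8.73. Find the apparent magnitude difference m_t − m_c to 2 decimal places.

L_t/L_c = (2.50)²(1.10)⁴ = 9.151.
F_t/F_c = (L_t/L_c)/(d_t/d_c)² = 9.151/76.21 = 0.1201.
m_t − m_c = −2.5 log₁₀(0.1201) = 2.30.

2.30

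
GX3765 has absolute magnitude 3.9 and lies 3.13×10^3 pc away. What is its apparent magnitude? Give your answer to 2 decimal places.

16.38

m = M + 5 log₁₀(d/10 pc) = 3.9 + 5 log₁₀(3.13×10^3/10)
  = 3.9 + 5 × 2.496 = 3.9 + 12.48 = 16.38.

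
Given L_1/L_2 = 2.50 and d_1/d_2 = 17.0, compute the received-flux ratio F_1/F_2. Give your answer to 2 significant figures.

0.0087

F = L/(4πd²), so F_1/F_2 = (L_1/L_2) / (d_1/d_2)²
= 2.50 / (17.0)² = 2.50 / 289.0 = 0.008651.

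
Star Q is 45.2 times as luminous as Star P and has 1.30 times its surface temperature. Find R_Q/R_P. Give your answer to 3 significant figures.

L ∝ R²T⁴ gives R ∝ √L / T², so
R_Q/R_P = √(45.2) / (1.30)² = 6.723 / 1.690 = 3.978.

3.98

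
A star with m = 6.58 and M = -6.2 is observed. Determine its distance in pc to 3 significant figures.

3.60×10^3 pc

m − M = 5 log₁₀(d/10 pc)
6.58 − (-6.2) = 12.78 = 5 log₁₀(d/10)
d = 10 × 10^(12.78/5) = 10 × 10^2.556 = 3597 pc.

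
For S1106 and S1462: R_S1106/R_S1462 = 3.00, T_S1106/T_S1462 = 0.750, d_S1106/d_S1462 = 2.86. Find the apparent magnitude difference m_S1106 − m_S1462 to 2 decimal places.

L_S1106/L_S1462 = (3.00)²(0.750)⁴ = 2.848.
F_S1106/F_S1462 = (L_S1106/L_S1462)/(d_S1106/d_S1462)² = 2.848/8.180 = 0.3481.
m_S1106 − m_S1462 = −2.5 log₁₀(0.3481) = 1.15.

1.15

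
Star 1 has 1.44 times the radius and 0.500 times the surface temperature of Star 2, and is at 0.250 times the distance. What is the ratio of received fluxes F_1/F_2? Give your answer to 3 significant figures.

2.07

L_1/L_2 = (R_1/R_2)²(T_1/T_2)⁴ = (1.44)² × (0.500)⁴ = 0.1296.
F_1/F_2 = (L_1/L_2)/(d_1/d_2)² = 0.1296 / (0.250)² = 2.074.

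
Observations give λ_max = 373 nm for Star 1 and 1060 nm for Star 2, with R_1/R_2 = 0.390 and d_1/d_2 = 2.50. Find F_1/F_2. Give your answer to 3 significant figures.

1.59

Wien's law: T_1/T_2 = λ_2/λ_1 = 1060/373 = 2.842.
L_1/L_2 = (R_1/R_2)²(T_1/T_2)⁴ = (0.390)²(2.842)⁴ = 9.920.
F_1/F_2 = (L_1/L_2)/(d_1/d_2)² = 9.920/(2.50)² = 1.587.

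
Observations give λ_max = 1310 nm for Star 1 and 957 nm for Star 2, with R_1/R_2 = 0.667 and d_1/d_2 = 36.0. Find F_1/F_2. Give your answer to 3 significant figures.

Wien's law: T_1/T_2 = λ_2/λ_1 = 957/1310 = 0.7305.
L_1/L_2 = (R_1/R_2)²(T_1/T_2)⁴ = (0.667)²(0.7305)⁴ = 0.1267.
F_1/F_2 = (L_1/L_2)/(d_1/d_2)² = 0.1267/(36.0)² = 9.777×10^-5.

9.78×10^-5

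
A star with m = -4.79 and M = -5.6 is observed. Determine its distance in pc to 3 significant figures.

14.5 pc

m − M = 5 log₁₀(d/10 pc)
-4.79 − (-5.6) = 0.81 = 5 log₁₀(d/10)
d = 10 × 10^(0.81/5) = 10 × 10^0.162 = 14.52 pc.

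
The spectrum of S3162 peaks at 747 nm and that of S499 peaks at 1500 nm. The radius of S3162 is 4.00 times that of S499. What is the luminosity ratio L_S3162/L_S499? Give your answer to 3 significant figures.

Wien's law gives T ∝ 1/λ_max, so T_S3162/T_S499 = λ_S499/λ_S3162 = 1500/747 = 2.008.
Then L ∝ R²T⁴ gives L_S3162/L_S499 = (4.00)² × (2.008)⁴ = 16.00 × 16.26 = 260.1.

260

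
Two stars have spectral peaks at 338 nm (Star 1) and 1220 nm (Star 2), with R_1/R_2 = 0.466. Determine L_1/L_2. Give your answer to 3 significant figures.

Wien's law gives T ∝ 1/λ_max, so T_1/T_2 = λ_2/λ_1 = 1220/338 = 3.609.
Then L ∝ R²T⁴ gives L_1/L_2 = (0.466)² × (3.609)⁴ = 0.2172 × 169.7 = 36.86.

36.9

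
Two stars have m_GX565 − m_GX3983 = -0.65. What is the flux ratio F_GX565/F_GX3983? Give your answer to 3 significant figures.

F_GX565/F_GX3983 = 10^(−(m_GX565 − m_GX3983)/2.5) = 10^(0.65/2.5) = 10^0.260 = 1.820.

1.82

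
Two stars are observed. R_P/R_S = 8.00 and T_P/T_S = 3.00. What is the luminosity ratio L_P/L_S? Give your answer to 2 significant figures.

From the Stefan–Boltzmann law, L ∝ R²T⁴, so
L_P/L_S = (R_P/R_S)² (T_P/T_S)⁴ = (8.00)² × (3.00)⁴ = 64.00 × 81.00 = 5184.

5.2×10^3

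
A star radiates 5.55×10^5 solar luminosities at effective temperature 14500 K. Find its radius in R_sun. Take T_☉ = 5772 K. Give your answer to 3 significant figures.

R/R_☉ = √(L/L_☉) / (T/T_☉)² = √(5.55×10^5) / (2.512)²
       = 745.0 / 6.311 = 118.0.

118 R_sun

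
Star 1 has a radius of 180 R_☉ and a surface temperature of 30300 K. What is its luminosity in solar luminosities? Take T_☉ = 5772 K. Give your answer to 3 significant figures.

2.46×10^7 solar luminosities

L/L_☉ = (R/R_☉)² (T/T_☉)⁴ = (180)² × (30300/5772)⁴
       = 3.240×10^4 × (5.249)⁴ = 3.240×10^4 × 759.4 = 2.460×10^7.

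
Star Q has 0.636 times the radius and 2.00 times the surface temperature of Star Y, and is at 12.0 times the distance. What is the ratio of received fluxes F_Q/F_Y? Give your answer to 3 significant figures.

0.0449

L_Q/L_Y = (R_Q/R_Y)²(T_Q/T_Y)⁴ = (0.636)² × (2.00)⁴ = 6.472.
F_Q/F_Y = (L_Q/L_Y)/(d_Q/d_Y)² = 6.472 / (12.0)² = 0.04494.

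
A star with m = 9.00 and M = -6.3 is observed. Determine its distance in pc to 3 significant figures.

1.15×10^4 pc

m − M = 5 log₁₀(d/10 pc)
9.00 − (-6.3) = 15.30 = 5 log₁₀(d/10)
d = 10 × 10^(15.30/5) = 10 × 10^3.060 = 1.148×10^4 pc.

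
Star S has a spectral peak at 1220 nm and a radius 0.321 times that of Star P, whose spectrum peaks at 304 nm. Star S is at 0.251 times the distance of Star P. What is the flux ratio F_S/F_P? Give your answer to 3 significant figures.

Wien's law: T_S/T_P = λ_P/λ_S = 304/1220 = 0.2492.
L_S/L_P = (R_S/R_P)²(T_S/T_P)⁴ = (0.321)²(0.2492)⁴ = 3.973×10^-4.
F_S/F_P = (L_S/L_P)/(d_S/d_P)² = 3.973×10^-4/(0.251)² = 0.006305.

0.00631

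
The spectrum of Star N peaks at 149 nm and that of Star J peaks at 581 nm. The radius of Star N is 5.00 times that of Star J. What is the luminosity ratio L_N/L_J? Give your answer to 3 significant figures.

5.78×10^3

Wien's law gives T ∝ 1/λ_max, so T_N/T_J = λ_J/λ_N = 581/149 = 3.899.
Then L ∝ R²T⁴ gives L_N/L_J = (5.00)² × (3.899)⁴ = 25.00 × 231.2 = 5780.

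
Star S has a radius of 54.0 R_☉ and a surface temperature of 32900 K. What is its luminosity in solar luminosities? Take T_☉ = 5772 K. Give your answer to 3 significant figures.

3.08×10^6 solar luminosities

L/L_☉ = (R/R_☉)² (T/T_☉)⁴ = (54.0)² × (32900/5772)⁴
       = 2916 × (5.700)⁴ = 2916 × 1056 = 3.078×10^6.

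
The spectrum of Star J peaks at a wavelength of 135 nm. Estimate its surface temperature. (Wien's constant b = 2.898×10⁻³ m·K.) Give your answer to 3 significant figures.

T = b/λ_max = 2.898×10⁻³ / (135×10⁻⁹) = 2.147×10^4 K.

2.15×10^4 K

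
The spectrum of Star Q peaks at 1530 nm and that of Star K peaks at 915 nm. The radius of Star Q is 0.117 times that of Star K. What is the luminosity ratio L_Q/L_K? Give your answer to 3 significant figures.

Wien's law gives T ∝ 1/λ_max, so T_Q/T_K = λ_K/λ_Q = 915/1530 = 0.5980.
Then L ∝ R²T⁴ gives L_Q/L_K = (0.117)² × (0.5980)⁴ = 0.01369 × 0.1279 = 0.001751.

0.00175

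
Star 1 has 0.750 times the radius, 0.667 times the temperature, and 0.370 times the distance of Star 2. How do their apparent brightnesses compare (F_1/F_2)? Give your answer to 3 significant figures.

L_1/L_2 = (R_1/R_2)²(T_1/T_2)⁴ = (0.750)² × (0.667)⁴ = 0.1113.
F_1/F_2 = (L_1/L_2)/(d_1/d_2)² = 0.1113 / (0.370)² = 0.8132.

0.813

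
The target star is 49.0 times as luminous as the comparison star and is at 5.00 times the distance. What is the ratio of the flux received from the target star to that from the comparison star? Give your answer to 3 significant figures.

1.96

F = L/(4πd²), so F_t/F_c = (L_t/L_c) / (d_t/d_c)²
= 49.0 / (5.00)² = 49.0 / 25.00 = 1.960.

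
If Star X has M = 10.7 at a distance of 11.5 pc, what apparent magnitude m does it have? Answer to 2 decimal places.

11.00

m = M + 5 log₁₀(d/10 pc) = 10.7 + 5 log₁₀(11.5/10)
  = 10.7 + 5 × 0.061 = 10.7 + 0.30 = 11.00.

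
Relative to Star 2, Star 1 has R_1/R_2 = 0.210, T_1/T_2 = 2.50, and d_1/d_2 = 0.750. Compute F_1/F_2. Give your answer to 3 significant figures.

L_1/L_2 = (R_1/R_2)²(T_1/T_2)⁴ = (0.210)² × (2.50)⁴ = 1.723.
F_1/F_2 = (L_1/L_2)/(d_1/d_2)² = 1.723 / (0.750)² = 3.062.

3.06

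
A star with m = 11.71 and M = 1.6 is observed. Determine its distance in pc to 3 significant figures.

1.05×10^3 pc

m − M = 5 log₁₀(d/10 pc)
11.71 − (1.6) = 10.11 = 5 log₁₀(d/10)
d = 10 × 10^(10.11/5) = 10 × 10^2.022 = 1052 pc.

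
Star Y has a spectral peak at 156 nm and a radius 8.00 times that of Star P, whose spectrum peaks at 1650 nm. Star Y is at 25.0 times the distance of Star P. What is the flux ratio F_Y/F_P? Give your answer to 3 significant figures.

1.28×10^3

Wien's law: T_Y/T_P = λ_P/λ_Y = 1650/156 = 10.58.
L_Y/L_P = (R_Y/R_P)²(T_Y/T_P)⁴ = (8.00)²(10.58)⁴ = 8.010×10^5.
F_Y/F_P = (L_Y/L_P)/(d_Y/d_P)² = 8.010×10^5/(25.0)² = 1282.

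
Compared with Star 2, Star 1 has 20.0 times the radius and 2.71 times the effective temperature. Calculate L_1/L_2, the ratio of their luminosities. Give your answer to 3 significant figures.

From the Stefan–Boltzmann law, L ∝ R²T⁴, so
L_1/L_2 = (R_1/R_2)² (T_1/T_2)⁴ = (20.0)² × (2.71)⁴ = 400.0 × 53.94 = 2.157×10^4.

2.16×10^4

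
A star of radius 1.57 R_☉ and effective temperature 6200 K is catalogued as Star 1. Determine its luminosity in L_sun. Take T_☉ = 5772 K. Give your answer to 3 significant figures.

3.28 L_sun

L/L_☉ = (R/R_☉)² (T/T_☉)⁴ = (1.57)² × (6200/5772)⁴
       = 2.465 × (1.074)⁴ = 2.465 × 1.331 = 3.281.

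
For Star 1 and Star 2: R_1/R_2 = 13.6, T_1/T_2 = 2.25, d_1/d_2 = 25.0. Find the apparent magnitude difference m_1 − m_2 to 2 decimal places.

L_1/L_2 = (13.6)²(2.25)⁴ = 4740.
F_1/F_2 = (L_1/L_2)/(d_1/d_2)² = 4740/625.0 = 7.585.
m_1 − m_2 = −2.5 log₁₀(7.585) = -2.20.

-2.20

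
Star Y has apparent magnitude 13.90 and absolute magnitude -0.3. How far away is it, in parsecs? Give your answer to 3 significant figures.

6.92×10^3 pc

m − M = 5 log₁₀(d/10 pc)
13.90 − (-0.3) = 14.20 = 5 log₁₀(d/10)
d = 10 × 10^(14.20/5) = 10 × 10^2.840 = 6918 pc.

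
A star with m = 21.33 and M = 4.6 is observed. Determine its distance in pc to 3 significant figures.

2.22×10^4 pc

m − M = 5 log₁₀(d/10 pc)
21.33 − (4.6) = 16.73 = 5 log₁₀(d/10)
d = 10 × 10^(16.73/5) = 10 × 10^3.346 = 2.218×10^4 pc.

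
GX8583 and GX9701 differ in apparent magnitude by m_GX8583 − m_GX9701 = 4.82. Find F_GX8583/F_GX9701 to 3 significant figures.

0.0118

F_GX8583/F_GX9701 = 10^(−(m_GX8583 − m_GX9701)/2.5) = 10^(-4.82/2.5) = 10^-1.928 = 0.01180.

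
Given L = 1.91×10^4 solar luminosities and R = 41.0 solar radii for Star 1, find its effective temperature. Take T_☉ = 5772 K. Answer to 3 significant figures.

1.06×10^4 K

T/T_☉ = (L/L_☉)^(1/4) / (R/R_☉)^(1/2)
T = 5772 × (1.91×10^4)^(1/4) / √(41.0) = 5772 × 11.76 / 6.403 = 1.060×10^4 K.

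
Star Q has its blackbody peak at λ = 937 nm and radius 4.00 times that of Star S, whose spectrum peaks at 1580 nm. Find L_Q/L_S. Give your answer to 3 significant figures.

129

Wien's law gives T ∝ 1/λ_max, so T_Q/T_S = λ_S/λ_Q = 1580/937 = 1.686.
Then L ∝ R²T⁴ gives L_Q/L_S = (4.00)² × (1.686)⁴ = 16.00 × 8.085 = 129.4.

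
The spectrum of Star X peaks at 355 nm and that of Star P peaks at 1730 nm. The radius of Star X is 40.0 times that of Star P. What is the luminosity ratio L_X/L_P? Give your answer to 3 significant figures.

Wien's law gives T ∝ 1/λ_max, so T_X/T_P = λ_P/λ_X = 1730/355 = 4.873.
Then L ∝ R²T⁴ gives L_X/L_P = (40.0)² × (4.873)⁴ = 1600 × 564.0 = 9.024×10^5.

9.02×10^5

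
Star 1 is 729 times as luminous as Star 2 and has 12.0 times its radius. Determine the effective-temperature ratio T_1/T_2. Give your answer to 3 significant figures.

L ∝ R²T⁴ gives T ∝ (L/R²)^(1/4), so
T_1/T_2 = (729 / 12.0²)^(1/4) = (5.062)^(1/4) = 1.500.

1.50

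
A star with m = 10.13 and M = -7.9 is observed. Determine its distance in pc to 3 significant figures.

4.04×10^4 pc

m − M = 5 log₁₀(d/10 pc)
10.13 − (-7.9) = 18.03 = 5 log₁₀(d/10)
d = 10 × 10^(18.03/5) = 10 × 10^3.606 = 4.036×10^4 pc.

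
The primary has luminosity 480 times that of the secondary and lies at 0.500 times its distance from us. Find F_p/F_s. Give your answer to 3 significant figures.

1.92×10^3

F = L/(4πd²), so F_p/F_s = (L_p/L_s) / (d_p/d_s)²
= 480 / (0.500)² = 480 / 0.2500 = 1920.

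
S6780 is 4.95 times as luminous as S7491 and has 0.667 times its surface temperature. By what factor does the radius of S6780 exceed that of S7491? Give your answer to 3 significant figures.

L ∝ R²T⁴ gives R ∝ √L / T², so
R_S6780/R_S7491 = √(4.95) / (0.667)² = 2.225 / 0.4449 = 5.001.

5.00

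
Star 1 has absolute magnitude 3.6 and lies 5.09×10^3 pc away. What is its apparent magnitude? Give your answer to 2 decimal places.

17.13

m = M + 5 log₁₀(d/10 pc) = 3.6 + 5 log₁₀(5.09×10^3/10)
  = 3.6 + 5 × 2.707 = 3.6 + 13.53 = 17.13.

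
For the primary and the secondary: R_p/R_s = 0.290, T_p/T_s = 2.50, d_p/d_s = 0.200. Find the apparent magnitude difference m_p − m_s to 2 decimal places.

L_p/L_s = (0.290)²(2.50)⁴ = 3.285.
F_p/F_s = (L_p/L_s)/(d_p/d_s)² = 3.285/0.04000 = 82.13.
m_p − m_s = −2.5 log₁₀(82.13) = -4.79.

-4.79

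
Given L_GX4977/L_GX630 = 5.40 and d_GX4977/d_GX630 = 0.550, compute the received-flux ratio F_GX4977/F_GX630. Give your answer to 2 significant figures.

18

F = L/(4πd²), so F_GX4977/F_GX630 = (L_GX4977/L_GX630) / (d_GX4977/d_GX630)²
= 5.40 / (0.550)² = 5.40 / 0.3025 = 17.85.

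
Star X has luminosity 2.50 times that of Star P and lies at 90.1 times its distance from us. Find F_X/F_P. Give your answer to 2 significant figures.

F = L/(4πd²), so F_X/F_P = (L_X/L_P) / (d_X/d_P)²
= 2.50 / (90.1)² = 2.50 / 8118 = 3.080×10^-4.

3.1×10^-4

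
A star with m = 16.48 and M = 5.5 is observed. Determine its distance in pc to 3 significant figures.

m − M = 5 log₁₀(d/10 pc)
16.48 − (5.5) = 10.98 = 5 log₁₀(d/10)
d = 10 × 10^(10.98/5) = 10 × 10^2.196 = 1570 pc.

1.57×10^3 pc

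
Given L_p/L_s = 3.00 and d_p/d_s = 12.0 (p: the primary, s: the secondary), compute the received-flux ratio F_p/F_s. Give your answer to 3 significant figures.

0.0208

F = L/(4πd²), so F_p/F_s = (L_p/L_s) / (d_p/d_s)²
= 3.00 / (12.0)² = 3.00 / 144.0 = 0.02083.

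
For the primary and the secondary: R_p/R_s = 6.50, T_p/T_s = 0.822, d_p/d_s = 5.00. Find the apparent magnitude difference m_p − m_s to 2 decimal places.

L_p/L_s = (6.50)²(0.822)⁴ = 19.29.
F_p/F_s = (L_p/L_s)/(d_p/d_s)² = 19.29/25.00 = 0.7716.
m_p − m_s = −2.5 log₁₀(0.7716) = 0.28.

0.28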